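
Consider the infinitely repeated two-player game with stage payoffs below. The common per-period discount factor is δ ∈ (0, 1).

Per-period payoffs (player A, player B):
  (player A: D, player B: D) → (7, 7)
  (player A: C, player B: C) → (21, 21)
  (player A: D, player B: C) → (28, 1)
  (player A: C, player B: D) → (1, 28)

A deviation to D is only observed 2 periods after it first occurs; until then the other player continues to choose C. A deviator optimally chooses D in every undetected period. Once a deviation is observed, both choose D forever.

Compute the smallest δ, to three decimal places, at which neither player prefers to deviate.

Deviating for the 2 undetected periods gains 28−21 = 7 per period over cooperation, then loses 21−7 = 14 per period forever once punishment starts.
Gain: 7(1 + δ + … + δ^1); loss: 14·δ^2/(1−δ).
No profitable deviation ⇔ 7(1−δ^2) ≤ 14·δ^2, i.e. δ^2 ≥ 7/(7+14) = 1/3.
Hence δ ≥ (1/3)^(1/2) ≈ 0.577.

0.577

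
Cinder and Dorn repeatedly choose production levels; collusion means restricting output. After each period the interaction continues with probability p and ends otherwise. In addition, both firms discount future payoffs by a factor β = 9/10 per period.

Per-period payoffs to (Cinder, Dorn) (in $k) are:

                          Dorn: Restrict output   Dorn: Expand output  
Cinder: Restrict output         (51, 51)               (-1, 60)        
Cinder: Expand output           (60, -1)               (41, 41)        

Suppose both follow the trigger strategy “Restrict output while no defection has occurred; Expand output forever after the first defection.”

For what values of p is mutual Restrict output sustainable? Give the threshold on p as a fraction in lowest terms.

Expected continuation weight on next period's payoff is β·p = 9/10·p, which plays the role of the discount factor.
Cooperation requires 9/10·p ≥ (60−51)/(60−41) = 9/19, hence p ≥ 10/19.

10/19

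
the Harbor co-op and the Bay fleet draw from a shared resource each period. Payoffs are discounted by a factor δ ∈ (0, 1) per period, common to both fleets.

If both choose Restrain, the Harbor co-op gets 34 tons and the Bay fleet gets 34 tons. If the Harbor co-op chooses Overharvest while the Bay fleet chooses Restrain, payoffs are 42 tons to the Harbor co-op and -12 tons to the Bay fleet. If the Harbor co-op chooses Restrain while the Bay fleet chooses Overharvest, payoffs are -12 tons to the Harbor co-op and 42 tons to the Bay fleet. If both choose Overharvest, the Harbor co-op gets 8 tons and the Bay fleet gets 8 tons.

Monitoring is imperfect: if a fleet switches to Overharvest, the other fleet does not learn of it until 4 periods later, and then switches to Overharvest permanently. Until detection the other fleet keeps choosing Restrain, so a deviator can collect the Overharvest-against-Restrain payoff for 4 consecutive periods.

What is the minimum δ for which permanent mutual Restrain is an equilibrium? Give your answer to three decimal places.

0.696

The best deviation is to choose Overharvest for all 4 undetected periods, earning 42 each, then 8 forever once detected.
Deviation value: 42(1−δ^4)/(1−δ) + 8δ^4/(1−δ); cooperation value: 34/(1−δ).
IC: 34 ≥ 42(1−δ^4) + 8δ^4 = 42 − 34δ^4.
So δ^4 ≥ 8/34 = 4/17, giving δ ≥ (4/17)^(1/4) ≈ 0.696.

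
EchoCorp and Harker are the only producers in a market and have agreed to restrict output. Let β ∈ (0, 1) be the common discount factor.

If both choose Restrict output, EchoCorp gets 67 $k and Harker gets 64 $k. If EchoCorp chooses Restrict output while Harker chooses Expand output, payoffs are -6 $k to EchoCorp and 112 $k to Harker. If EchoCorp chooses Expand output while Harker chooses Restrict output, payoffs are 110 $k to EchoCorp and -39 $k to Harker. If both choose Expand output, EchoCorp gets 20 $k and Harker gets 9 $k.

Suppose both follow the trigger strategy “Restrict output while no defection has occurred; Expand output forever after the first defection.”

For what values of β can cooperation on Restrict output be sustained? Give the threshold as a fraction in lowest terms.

EchoCorp's threshold: (110−67)/(110−20) = 43/90.
Harker's threshold: (112−64)/(112−9) = 48/103.
43/90 > 48/103, so EchoCorp binds and β* = 43/90.

43/90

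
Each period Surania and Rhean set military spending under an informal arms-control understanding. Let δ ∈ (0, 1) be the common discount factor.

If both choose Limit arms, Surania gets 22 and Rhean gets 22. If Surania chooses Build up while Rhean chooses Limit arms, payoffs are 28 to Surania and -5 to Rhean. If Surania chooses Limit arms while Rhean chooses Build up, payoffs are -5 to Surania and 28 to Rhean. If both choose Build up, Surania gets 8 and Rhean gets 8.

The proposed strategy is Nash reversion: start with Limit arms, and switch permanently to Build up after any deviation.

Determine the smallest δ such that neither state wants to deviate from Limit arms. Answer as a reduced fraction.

3/10

One-period gain from deviating is 28 − 22 = 6. The loss is 22 − 8 = 14 in every subsequent period, with present value 14·δ/(1−δ).
Deviation is unprofitable when 14·δ/(1−δ) ≥ 6, i.e. δ/(1−δ) ≥ 3/7.
Equivalently δ ≥ 6/(6+14) = 3/10.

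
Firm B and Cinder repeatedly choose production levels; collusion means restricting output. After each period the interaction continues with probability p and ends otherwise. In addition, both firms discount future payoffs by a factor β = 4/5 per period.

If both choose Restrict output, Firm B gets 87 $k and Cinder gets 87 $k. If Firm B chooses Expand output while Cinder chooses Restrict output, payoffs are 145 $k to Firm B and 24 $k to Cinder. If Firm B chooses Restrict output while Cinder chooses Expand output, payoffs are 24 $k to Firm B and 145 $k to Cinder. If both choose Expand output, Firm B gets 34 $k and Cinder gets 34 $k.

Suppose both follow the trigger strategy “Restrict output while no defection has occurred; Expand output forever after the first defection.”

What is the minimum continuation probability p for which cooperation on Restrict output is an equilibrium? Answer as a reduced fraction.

145/222

Expected continuation weight on next period's payoff is β·p = 4/5·p, which plays the role of the discount factor.
Cooperation requires 4/5·p ≥ (145−87)/(145−34) = 58/111, hence p ≥ 145/222.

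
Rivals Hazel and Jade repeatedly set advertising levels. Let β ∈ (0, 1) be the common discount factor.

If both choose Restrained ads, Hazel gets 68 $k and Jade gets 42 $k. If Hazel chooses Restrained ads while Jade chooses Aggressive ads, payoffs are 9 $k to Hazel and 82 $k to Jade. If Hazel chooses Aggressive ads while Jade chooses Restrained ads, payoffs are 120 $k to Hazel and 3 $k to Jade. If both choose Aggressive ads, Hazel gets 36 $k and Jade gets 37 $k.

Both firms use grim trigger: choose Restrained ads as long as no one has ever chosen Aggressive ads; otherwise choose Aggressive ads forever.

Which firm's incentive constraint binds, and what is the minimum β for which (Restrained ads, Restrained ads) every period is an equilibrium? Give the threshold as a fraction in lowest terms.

Jade; β ≥ 8/9

Hazel's threshold: (120−68)/(120−36) = 13/21.
Jade's threshold: (82−42)/(82−37) = 8/9.
13/21 < 8/9, so Jade binds and β* = 8/9.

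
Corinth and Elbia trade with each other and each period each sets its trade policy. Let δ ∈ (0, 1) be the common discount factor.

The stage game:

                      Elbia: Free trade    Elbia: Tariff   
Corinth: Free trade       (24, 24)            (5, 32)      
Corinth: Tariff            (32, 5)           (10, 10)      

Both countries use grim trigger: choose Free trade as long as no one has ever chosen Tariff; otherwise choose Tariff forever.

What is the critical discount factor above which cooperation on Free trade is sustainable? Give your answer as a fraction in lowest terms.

One-period gain from deviating is 32 − 24 = 8. The loss is 24 − 10 = 14 in every subsequent period, with present value 14·δ/(1−δ).
Deviation is unprofitable when 14·δ/(1−δ) ≥ 8, i.e. δ/(1−δ) ≥ 4/7.
Equivalently δ ≥ 8/(8+14) = 4/11.

4/11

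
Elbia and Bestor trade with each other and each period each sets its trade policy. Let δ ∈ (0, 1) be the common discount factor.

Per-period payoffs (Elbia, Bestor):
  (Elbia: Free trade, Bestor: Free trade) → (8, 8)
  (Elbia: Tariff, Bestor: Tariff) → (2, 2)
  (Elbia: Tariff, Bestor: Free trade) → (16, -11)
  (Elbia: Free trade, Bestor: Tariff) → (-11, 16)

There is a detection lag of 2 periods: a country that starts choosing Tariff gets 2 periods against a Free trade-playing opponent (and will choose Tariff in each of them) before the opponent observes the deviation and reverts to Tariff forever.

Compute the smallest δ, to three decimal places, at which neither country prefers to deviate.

The best deviation is to choose Tariff for all 2 undetected periods, earning 16 each, then 2 forever once detected.
Deviation value: 16(1−δ^2)/(1−δ) + 2δ^2/(1−δ); cooperation value: 8/(1−δ).
IC: 8 ≥ 16(1−δ^2) + 2δ^2 = 16 − 14δ^2.
So δ^2 ≥ 8/14 = 4/7, giving δ ≥ (4/7)^(1/2) ≈ 0.756.

0.756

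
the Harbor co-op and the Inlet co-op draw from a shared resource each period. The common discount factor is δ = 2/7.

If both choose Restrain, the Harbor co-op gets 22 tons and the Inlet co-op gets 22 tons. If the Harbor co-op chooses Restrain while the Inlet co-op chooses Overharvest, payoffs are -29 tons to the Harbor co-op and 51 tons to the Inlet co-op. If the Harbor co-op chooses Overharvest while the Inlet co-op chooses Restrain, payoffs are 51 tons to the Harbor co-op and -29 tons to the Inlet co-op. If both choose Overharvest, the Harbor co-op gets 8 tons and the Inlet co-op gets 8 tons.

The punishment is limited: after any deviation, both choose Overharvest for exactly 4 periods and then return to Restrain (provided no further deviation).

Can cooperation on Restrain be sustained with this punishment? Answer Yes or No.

No

Comparing payoff streams over the 5 periods until play realigns: cooperate → 22(1+δ+…+δ^4); deviate → 51 + 8(δ+…+δ^4).
Cooperation is sustained iff (22−8)(δ+…+δ^4) ≥ 51−22.
δ+…+δ^4 = 2/7·(1−(2/7)^4)/(1−2/7) = 0.3973, and (51−22)/(22−8) = 2.0714.
0.3973 < 2.0714, so cooperation is not sustainable.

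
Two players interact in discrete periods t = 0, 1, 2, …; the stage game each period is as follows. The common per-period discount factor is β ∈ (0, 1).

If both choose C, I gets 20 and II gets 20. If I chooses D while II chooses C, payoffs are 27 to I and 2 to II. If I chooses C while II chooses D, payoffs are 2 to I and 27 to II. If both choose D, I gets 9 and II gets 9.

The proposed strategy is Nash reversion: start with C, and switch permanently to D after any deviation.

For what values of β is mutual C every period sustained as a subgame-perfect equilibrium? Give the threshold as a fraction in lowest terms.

Cooperation forever yields 20 each period: 20/(1−β).
Deviating yields 27 once, then 9 forever: 27 + 9β/(1−β).
No profitable deviation requires 20/(1−β) ≥ 27 + 9β/(1−β).
Multiplying by (1−β): 20 ≥ 27(1−β) + 9β = 27 − 18β.
So 18β ≥ 7, i.e. β ≥ 7/18.

7/18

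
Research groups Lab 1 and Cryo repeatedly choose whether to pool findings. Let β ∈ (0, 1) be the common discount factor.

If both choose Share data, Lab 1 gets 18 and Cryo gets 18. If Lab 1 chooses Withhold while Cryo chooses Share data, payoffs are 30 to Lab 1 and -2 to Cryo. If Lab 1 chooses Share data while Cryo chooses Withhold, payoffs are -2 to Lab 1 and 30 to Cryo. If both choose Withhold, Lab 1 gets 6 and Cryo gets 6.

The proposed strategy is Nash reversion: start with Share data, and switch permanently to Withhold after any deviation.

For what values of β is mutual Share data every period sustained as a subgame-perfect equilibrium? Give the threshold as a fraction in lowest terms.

One-period gain from deviating is 30 − 18 = 12. The loss is 18 − 6 = 12 in every subsequent period, with present value 12·β/(1−β).
Deviation is unprofitable when 12·β/(1−β) ≥ 12, i.e. β/(1−β) ≥ 1.
Equivalently β ≥ 12/(12+12) = 1/2.

1/2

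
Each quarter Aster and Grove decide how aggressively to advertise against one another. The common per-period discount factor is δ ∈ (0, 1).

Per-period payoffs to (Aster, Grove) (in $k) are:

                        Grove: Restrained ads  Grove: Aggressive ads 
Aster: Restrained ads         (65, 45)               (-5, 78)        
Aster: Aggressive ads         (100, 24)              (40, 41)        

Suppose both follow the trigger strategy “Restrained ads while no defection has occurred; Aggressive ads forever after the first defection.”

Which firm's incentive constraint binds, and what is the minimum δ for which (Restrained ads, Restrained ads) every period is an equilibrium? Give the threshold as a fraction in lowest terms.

Grove; δ ≥ 33/37

Aster: cooperation gives 65 each period; deviation gives 100 once then 40 forever.
  65/(1−δ) ≥ 100 + 40δ/(1−δ) ⇒ δ ≥ 35/60 = 7/12.
Grove: cooperation gives 45 each period; deviation gives 78 once then 41 forever.
  δ ≥ 33/37.
Both must hold, so the binding constraint is Grove's: δ ≥ 33/37.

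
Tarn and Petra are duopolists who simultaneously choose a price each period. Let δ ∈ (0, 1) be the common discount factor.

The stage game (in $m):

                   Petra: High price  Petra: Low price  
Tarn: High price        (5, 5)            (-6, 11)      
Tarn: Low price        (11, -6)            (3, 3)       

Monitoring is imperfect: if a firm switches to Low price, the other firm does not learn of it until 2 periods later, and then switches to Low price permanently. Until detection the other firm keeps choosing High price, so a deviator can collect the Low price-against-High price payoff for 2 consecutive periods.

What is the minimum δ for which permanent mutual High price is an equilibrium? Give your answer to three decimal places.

A deviator earns 11 for 2 periods, then 3 forever; cooperating earns 5 forever. Multiplying the IC by (1−δ):
5 ≥ 11(1−δ^2) + 3δ^2, so 8·δ^2 ≥ 6 and δ^2 ≥ 3/4.
δ ≥ (3/4)^(1/2) ≈ 0.866.

0.866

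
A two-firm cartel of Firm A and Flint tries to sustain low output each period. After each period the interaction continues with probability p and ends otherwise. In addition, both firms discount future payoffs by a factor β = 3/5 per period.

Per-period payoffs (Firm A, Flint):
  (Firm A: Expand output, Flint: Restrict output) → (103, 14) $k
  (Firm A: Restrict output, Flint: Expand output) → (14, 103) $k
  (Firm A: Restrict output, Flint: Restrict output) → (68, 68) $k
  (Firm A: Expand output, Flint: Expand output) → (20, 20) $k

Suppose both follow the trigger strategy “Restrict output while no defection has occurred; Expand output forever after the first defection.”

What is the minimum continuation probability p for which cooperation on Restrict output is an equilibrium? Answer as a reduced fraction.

175/249

With continuation probability p and discount β, the effective per-period discount factor is βp.
Grim-trigger IC: βp ≥ (103−68)/(103−20) = 35/83.
So p ≥ (35/83)/(3/5) = 175/249.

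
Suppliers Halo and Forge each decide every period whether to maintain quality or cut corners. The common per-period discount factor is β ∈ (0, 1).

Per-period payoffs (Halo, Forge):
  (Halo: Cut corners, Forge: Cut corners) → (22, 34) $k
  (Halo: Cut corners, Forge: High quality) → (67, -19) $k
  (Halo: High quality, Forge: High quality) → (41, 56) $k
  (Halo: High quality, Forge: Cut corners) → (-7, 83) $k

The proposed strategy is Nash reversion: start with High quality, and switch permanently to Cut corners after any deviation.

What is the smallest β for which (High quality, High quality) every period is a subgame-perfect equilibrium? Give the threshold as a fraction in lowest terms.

Halo: cooperation gives 41 each period; deviation gives 67 once then 22 forever.
  41/(1−β) ≥ 67 + 22β/(1−β) ⇒ β ≥ 26/45.
Forge: cooperation gives 56 each period; deviation gives 83 once then 34 forever.
  β ≥ 27/49.
Both must hold, so the binding constraint is Halo's: β ≥ 26/45.

26/45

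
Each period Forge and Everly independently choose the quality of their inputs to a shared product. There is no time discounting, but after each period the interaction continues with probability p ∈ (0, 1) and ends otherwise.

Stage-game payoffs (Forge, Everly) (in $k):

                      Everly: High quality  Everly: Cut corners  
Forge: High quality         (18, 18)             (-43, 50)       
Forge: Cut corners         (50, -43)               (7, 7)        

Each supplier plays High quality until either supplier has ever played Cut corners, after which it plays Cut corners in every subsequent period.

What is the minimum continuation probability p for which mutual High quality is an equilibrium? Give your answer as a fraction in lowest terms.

32/43

With no time discounting, the continuation probability p plays the role of the discount factor.
Grim-trigger IC: 18/(1−p) ≥ 50 + 7p/(1−p) ⇒ p ≥ (50−18)/(50−7) = 32/43.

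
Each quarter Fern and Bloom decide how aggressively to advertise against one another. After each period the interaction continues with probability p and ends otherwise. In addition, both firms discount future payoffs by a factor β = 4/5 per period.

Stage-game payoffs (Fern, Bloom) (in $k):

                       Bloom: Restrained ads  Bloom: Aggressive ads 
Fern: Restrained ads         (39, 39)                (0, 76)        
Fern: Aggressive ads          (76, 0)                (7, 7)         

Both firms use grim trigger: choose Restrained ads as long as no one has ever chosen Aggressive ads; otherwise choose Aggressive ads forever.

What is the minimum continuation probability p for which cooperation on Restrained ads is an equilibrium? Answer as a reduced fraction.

185/276

Expected continuation weight on next period's payoff is β·p = 4/5·p, which plays the role of the discount factor.
Cooperation requires 4/5·p ≥ (76−39)/(76−7) = 37/69, hence p ≥ 185/276.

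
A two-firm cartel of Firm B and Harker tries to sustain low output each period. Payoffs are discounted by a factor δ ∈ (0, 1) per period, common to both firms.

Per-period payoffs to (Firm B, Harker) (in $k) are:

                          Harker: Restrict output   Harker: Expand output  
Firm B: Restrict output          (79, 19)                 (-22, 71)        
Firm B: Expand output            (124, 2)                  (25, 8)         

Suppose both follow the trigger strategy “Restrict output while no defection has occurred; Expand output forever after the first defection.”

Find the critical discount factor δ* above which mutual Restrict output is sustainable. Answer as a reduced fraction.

Firm B's threshold: (124−79)/(124−25) = 5/11.
Harker's threshold: (71−19)/(71−8) = 52/63.
5/11 < 52/63, so Harker binds and δ* = 52/63.

52/63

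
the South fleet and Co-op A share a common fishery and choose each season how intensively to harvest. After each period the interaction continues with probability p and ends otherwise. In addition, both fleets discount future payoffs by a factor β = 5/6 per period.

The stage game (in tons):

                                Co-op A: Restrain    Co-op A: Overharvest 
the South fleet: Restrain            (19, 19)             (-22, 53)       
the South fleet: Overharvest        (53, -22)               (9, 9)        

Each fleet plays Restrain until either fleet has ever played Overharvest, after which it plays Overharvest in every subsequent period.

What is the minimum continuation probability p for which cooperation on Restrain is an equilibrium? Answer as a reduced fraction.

With continuation probability p and discount β, the effective per-period discount factor is βp.
Grim-trigger IC: βp ≥ (53−19)/(53−9) = 17/22.
So p ≥ (17/22)/(5/6) = 51/55.

51/55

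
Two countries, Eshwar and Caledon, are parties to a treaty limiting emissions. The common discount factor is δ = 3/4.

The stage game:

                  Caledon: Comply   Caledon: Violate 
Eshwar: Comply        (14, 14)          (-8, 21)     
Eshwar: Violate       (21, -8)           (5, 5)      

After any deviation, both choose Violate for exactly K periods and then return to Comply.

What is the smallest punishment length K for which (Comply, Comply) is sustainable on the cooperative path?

Need Σ_{k=1}^{K} δ^k ≥ (21−14)/(14−5) = 0.7778 at δ = 3/4.
At K = 1 the sum is 0.7500 < 0.7778; at K = 2 it is 1.3125 ≥ 0.7778.
So the minimum punishment length is K = 2.

2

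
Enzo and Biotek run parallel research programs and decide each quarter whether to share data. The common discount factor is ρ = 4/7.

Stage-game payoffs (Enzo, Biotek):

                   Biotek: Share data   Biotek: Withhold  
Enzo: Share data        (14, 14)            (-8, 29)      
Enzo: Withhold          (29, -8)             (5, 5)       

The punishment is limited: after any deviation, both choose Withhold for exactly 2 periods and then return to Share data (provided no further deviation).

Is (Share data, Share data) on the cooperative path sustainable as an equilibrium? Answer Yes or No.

No

A one-shot deviation gives 29 now, then 5 for 2 periods, then back to 14.
Gain from deviating: (29−14) today; loss: (14−5) in each of the next 2 periods.
No-deviation condition: (14−5)(ρ+…+ρ^2) ≥ 29−14, i.e. ρ+…+ρ^2 ≥ 5/3.
At ρ = 4/7: ρ+…+ρ^2 = 0.8980 < 1.6667.
So cooperation is not sustainable.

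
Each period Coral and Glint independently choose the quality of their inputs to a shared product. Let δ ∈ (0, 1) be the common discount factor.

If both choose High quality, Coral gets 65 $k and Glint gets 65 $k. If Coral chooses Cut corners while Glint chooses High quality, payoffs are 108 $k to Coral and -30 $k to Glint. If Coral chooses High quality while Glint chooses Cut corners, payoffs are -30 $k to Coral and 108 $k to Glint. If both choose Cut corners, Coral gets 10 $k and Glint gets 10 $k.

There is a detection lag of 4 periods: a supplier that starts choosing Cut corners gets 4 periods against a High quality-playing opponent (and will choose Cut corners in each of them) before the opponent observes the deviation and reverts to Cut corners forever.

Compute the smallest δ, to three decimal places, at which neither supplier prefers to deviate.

0.814

Deviating for the 4 undetected periods gains 108−65 = 43 per period over cooperation, then loses 65−10 = 55 per period forever once punishment starts.
Gain: 43(1 + δ + … + δ^3); loss: 55·δ^4/(1−δ).
No profitable deviation ⇔ 43(1−δ^4) ≤ 55·δ^4, i.e. δ^4 ≥ 43/(43+55) = 43/98.
Hence δ ≥ (43/98)^(1/4) ≈ 0.814.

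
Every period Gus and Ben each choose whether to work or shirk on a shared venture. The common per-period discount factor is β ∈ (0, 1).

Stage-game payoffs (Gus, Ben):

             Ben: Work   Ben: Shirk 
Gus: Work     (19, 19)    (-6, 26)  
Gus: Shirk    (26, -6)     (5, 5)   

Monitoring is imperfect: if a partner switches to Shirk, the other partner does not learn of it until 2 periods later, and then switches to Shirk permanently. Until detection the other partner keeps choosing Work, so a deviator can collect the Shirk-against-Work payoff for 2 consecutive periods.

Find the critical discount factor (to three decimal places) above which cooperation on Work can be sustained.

Deviating for the 2 undetected periods gains 26−19 = 7 per period over cooperation, then loses 19−5 = 14 per period forever once punishment starts.
Gain: 7(1 + β + … + β^1); loss: 14·β^2/(1−β).
No profitable deviation ⇔ 7(1−β^2) ≤ 14·β^2, i.e. β^2 ≥ 7/(7+14) = 1/3.
Hence β ≥ (1/3)^(1/2) ≈ 0.577.

0.577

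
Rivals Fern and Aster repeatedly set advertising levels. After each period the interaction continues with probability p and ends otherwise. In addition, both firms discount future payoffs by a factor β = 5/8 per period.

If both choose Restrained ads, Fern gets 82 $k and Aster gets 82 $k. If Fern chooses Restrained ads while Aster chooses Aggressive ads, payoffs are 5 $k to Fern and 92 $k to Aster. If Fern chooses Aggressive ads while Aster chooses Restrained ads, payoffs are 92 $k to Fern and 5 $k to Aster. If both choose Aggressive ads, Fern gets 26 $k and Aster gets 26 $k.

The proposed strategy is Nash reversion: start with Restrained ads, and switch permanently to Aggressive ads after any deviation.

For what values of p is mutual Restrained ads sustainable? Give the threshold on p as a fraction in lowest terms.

8/33

Expected continuation weight on next period's payoff is β·p = 5/8·p, which plays the role of the discount factor.
Cooperation requires 5/8·p ≥ (92−82)/(92−26) = 5/33, hence p ≥ 8/33.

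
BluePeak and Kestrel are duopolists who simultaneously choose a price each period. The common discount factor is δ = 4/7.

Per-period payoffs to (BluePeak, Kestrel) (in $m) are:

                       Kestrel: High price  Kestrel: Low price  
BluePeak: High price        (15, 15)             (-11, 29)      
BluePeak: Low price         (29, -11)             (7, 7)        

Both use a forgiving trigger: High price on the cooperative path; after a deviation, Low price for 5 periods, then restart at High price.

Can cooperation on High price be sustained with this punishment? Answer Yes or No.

IC: δ+…+δ^5 ≥ (29−15)/(15−7) = 7/4.
At δ = 4/7: partial sum = 1.2521 < 1.7500. Cooperation not sustainable.

No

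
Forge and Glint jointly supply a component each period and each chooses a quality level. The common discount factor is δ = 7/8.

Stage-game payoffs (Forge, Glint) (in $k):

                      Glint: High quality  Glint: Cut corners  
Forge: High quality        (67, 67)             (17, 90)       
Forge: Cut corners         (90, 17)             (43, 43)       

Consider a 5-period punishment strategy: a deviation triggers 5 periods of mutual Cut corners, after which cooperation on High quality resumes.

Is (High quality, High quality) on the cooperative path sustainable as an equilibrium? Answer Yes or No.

A one-shot deviation gives 90 now, then 43 for 5 periods, then back to 67.
Gain from deviating: (90−67) today; loss: (67−43) in each of the next 5 periods.
No-deviation condition: (67−43)(δ+…+δ^5) ≥ 90−67, i.e. δ+…+δ^5 ≥ 23/24.
At δ = 7/8: δ+…+δ^5 = 3.4096 ≥ 0.9583.
So cooperation is sustainable.

Yes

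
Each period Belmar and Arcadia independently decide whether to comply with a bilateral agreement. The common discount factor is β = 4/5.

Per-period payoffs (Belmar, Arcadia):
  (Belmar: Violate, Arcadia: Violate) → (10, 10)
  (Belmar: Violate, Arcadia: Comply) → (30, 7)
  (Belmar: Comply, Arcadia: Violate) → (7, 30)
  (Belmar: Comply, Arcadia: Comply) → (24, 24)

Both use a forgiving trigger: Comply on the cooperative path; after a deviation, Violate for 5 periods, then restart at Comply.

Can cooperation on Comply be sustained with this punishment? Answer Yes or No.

Comparing payoff streams over the 6 periods until play realigns: cooperate → 24(1+β+…+β^5); deviate → 30 + 10(β+…+β^5).
Cooperation is sustained iff (24−10)(β+…+β^5) ≥ 30−24.
β+…+β^5 = 4/5·(1−(4/5)^5)/(1−4/5) = 2.6893, and (30−24)/(24−10) = 0.4286.
2.6893 ≥ 0.4286, so cooperation is sustainable.

Yes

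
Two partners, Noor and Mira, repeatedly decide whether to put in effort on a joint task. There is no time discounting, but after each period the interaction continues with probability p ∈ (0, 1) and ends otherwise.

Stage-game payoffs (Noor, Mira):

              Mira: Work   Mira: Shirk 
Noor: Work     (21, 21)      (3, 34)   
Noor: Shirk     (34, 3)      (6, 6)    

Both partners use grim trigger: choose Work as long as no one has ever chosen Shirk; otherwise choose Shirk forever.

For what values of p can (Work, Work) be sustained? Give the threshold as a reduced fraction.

13/28

Expected cooperation value is 21 + p·21 + p²·21 + … = 21/(1−p); deviation gives 34 + p·6/(1−p).
21 ≥ 34(1−p) + 6p ⇒ 28p ≥ 13 ⇒ p ≥ 13/28.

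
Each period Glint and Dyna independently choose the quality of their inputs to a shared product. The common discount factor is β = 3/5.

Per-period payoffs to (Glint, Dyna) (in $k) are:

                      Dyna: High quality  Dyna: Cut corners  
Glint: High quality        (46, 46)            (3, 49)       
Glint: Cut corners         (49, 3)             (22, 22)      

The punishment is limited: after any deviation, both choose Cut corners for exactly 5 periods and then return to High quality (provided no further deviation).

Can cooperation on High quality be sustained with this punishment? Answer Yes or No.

A one-shot deviation gives 49 now, then 22 for 5 periods, then back to 46.
Gain from deviating: (49−46) today; loss: (46−22) in each of the next 5 periods.
No-deviation condition: (46−22)(β+…+β^5) ≥ 49−46, i.e. β+…+β^5 ≥ 1/8.
At β = 3/5: β+…+β^5 = 1.3834 ≥ 0.1250.
So cooperation is sustainable.

Yes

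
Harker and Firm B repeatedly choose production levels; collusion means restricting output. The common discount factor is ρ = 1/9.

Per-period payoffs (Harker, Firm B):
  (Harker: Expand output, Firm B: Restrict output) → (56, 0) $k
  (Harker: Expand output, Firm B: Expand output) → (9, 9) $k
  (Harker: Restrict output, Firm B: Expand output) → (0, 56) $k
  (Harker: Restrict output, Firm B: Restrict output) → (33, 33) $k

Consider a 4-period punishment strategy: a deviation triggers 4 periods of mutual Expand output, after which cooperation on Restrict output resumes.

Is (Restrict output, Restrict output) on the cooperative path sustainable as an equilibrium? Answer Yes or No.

A one-shot deviation gives 56 now, then 9 for 4 periods, then back to 33.
Gain from deviating: (56−33) today; loss: (33−9) in each of the next 4 periods.
No-deviation condition: (33−9)(ρ+…+ρ^4) ≥ 56−33, i.e. ρ+…+ρ^4 ≥ 23/24.
At ρ = 1/9: ρ+…+ρ^4 = 0.1250 < 0.9583.
So cooperation is not sustainable.

No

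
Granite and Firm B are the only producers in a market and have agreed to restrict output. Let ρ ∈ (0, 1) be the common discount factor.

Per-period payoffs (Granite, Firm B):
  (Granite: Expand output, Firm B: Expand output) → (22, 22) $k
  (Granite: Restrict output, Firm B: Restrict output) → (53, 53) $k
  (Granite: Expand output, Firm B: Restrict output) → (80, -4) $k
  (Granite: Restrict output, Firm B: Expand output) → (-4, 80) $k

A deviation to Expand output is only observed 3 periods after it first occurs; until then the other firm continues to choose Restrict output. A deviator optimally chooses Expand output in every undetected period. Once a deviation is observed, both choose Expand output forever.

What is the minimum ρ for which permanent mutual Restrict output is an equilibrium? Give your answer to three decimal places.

0.775

The best deviation is to choose Expand output for all 3 undetected periods, earning 80 each, then 22 forever once detected.
Deviation value: 80(1−ρ^3)/(1−ρ) + 22ρ^3/(1−ρ); cooperation value: 53/(1−ρ).
IC: 53 ≥ 80(1−ρ^3) + 22ρ^3 = 80 − 58ρ^3.
So ρ^3 ≥ 27/58, giving ρ ≥ (27/58)^(1/3) ≈ 0.775.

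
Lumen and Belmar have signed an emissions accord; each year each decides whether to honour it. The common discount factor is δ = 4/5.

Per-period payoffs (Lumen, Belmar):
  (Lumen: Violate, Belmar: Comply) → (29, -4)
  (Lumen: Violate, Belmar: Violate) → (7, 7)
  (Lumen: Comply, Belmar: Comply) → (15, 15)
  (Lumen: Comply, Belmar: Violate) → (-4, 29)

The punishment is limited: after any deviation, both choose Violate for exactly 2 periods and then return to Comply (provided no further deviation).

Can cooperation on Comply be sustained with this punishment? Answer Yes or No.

A one-shot deviation gives 29 now, then 7 for 2 periods, then back to 15.
Gain from deviating: (29−15) today; loss: (15−7) in each of the next 2 periods.
No-deviation condition: (15−7)(δ+…+δ^2) ≥ 29−15, i.e. δ+…+δ^2 ≥ 7/4.
At δ = 4/5: δ+…+δ^2 = 1.4400 < 1.7500.
So cooperation is not sustainable.

No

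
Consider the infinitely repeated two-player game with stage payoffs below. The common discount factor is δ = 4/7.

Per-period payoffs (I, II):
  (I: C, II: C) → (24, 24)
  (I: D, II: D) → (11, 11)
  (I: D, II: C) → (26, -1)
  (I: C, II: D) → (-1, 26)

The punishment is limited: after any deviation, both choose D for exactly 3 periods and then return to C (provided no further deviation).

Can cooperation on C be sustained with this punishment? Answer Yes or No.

Comparing payoff streams over the 4 periods until play realigns: cooperate → 24(1+δ+…+δ^3); deviate → 26 + 11(δ+…+δ^3).
Cooperation is sustained iff (24−11)(δ+…+δ^3) ≥ 26−24.
δ+…+δ^3 = 4/7·(1−(4/7)^3)/(1−4/7) = 1.0845, and (26−24)/(24−11) = 0.1538.
1.0845 ≥ 0.1538, so cooperation is sustainable.

Yes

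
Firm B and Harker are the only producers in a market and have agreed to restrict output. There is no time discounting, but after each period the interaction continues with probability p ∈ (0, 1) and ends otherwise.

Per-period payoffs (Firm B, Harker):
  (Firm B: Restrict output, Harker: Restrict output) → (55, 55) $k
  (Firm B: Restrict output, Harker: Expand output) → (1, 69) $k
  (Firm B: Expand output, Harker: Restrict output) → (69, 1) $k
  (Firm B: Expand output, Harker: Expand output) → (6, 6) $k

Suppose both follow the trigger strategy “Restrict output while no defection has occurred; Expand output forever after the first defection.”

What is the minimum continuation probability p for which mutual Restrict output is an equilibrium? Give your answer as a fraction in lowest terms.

Expected cooperation value is 55 + p·55 + p²·55 + … = 55/(1−p); deviation gives 69 + p·6/(1−p).
55 ≥ 69(1−p) + 6p ⇒ 63p ≥ 14 ⇒ p ≥ 14/63 = 2/9.

2/9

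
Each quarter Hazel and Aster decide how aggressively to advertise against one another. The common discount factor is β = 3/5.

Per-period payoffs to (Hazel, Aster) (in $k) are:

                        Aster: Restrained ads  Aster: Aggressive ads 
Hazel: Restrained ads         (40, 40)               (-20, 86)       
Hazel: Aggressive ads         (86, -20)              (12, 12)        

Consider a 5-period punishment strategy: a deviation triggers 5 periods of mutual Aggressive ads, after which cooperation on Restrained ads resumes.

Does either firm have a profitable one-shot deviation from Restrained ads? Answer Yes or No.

Comparing payoff streams over the 6 periods until play realigns: cooperate → 40(1+β+…+β^5); deviate → 86 + 12(β+…+β^5).
Cooperation is sustained iff (40−12)(β+…+β^5) ≥ 86−40.
β+…+β^5 = 3/5·(1−(3/5)^5)/(1−3/5) = 1.3834, and (86−40)/(40−12) = 1.6429.
1.3834 < 1.6429, so cooperation is not sustainable.

Yes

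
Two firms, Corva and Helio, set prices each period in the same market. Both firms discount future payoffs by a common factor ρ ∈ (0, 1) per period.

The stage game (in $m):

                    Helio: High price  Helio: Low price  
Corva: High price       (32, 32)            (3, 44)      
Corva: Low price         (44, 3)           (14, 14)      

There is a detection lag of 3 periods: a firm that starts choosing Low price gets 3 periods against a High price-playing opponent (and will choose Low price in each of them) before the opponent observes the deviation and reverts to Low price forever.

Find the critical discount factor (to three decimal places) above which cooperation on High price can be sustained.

0.737

Deviating for the 3 undetected periods gains 44−32 = 12 per period over cooperation, then loses 32−14 = 18 per period forever once punishment starts.
Gain: 12(1 + ρ + … + ρ^2); loss: 18·ρ^3/(1−ρ).
No profitable deviation ⇔ 12(1−ρ^3) ≤ 18·ρ^3, i.e. ρ^3 ≥ 12/(12+18) = 2/5.
Hence ρ ≥ (2/5)^(1/3) ≈ 0.737.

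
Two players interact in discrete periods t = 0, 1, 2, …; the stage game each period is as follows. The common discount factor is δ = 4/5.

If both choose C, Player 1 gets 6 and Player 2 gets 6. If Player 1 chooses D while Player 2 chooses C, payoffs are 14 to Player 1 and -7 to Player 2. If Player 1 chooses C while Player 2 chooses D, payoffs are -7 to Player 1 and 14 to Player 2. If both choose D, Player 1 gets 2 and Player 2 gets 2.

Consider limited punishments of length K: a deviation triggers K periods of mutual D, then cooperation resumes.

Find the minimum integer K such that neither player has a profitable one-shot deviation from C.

IC: δ(1−δ^K)/(1−δ) ≥ (14−6)/(6−2) = 2.
With δ = 4/5: need 1 − δ^K ≥ 2·(1−4/5)/(4/5), i.e. δ^K ≤ 0.5000.
Since (4/5)^3 = 0.5120 and (4/5)^4 = 0.4096, the smallest such K is 4.

4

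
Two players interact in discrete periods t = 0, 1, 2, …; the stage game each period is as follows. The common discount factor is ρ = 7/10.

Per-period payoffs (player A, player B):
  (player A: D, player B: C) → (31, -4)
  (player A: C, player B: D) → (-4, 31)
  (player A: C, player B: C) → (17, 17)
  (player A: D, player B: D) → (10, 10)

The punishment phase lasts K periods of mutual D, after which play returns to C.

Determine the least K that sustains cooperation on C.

IC: ρ(1−ρ^K)/(1−ρ) ≥ (31−17)/(17−10) = 2.
With ρ = 7/10: need 1 − ρ^K ≥ 2·(1−7/10)/(7/10), i.e. ρ^K ≤ 0.1429.
Since (7/10)^5 = 0.1681 and (7/10)^6 = 0.1176, the smallest such K is 6.

6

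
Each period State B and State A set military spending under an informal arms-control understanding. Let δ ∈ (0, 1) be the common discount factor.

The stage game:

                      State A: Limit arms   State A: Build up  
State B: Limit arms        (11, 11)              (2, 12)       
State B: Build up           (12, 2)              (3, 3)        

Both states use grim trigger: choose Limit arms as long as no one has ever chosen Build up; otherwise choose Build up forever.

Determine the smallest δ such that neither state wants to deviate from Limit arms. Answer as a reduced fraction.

Under grim trigger the critical discount factor is (T−C)/(T−P) with T = 12, C = 11, P = 3.
δ* = (12−11)/(12−3) = 1/9.

1/9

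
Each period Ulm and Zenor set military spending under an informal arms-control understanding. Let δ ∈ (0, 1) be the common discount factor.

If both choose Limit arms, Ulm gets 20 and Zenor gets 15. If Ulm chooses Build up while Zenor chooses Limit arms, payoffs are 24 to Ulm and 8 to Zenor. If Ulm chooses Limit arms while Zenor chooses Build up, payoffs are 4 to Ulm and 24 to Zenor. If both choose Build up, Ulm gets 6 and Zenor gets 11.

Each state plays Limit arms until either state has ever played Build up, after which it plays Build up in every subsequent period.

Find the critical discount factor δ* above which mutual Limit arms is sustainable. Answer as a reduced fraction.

9/13

Ulm's threshold: (24−20)/(24−6) = 2/9.
Zenor's threshold: (24−15)/(24−11) = 9/13.
2/9 < 9/13, so Zenor binds and δ* = 9/13.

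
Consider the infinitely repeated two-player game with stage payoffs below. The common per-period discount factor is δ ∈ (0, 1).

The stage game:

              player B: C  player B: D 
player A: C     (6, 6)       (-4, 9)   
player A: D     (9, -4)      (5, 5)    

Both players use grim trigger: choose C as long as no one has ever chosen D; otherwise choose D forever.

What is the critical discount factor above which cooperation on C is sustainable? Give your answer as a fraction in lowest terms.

3/4

Under grim trigger the critical discount factor is (T−C)/(T−P) with T = 9, C = 6, P = 5.
δ* = (9−6)/(9−5) = 3/4.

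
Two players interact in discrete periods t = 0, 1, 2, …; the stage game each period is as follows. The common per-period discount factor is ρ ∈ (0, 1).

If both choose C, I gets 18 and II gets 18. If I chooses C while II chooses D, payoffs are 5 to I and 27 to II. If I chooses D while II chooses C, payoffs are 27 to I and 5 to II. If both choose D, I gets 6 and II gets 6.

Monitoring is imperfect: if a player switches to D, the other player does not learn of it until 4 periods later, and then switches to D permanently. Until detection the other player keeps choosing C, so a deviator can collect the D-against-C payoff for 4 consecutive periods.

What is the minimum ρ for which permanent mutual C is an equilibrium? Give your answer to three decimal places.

The best deviation is to choose D for all 4 undetected periods, earning 27 each, then 6 forever once detected.
Deviation value: 27(1−ρ^4)/(1−ρ) + 6ρ^4/(1−ρ); cooperation value: 18/(1−ρ).
IC: 18 ≥ 27(1−ρ^4) + 6ρ^4 = 27 − 21ρ^4.
So ρ^4 ≥ 9/21 = 3/7, giving ρ ≥ (3/7)^(1/4) ≈ 0.809.

0.809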